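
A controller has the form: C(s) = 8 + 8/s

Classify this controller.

This is a Proportional-Integral (PI) controller.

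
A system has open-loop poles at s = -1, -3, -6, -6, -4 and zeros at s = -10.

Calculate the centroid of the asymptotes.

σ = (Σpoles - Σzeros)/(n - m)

σ = (Σpoles - Σzeros)/(n - m) = (-20 - (-10))/(5 - 1) = -10/4 = -2.5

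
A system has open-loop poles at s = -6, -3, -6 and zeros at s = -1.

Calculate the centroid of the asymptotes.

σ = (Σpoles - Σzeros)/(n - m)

σ = (Σpoles - Σzeros)/(n - m) = (-15 - (-1))/(3 - 1) = -14/2 = -7.0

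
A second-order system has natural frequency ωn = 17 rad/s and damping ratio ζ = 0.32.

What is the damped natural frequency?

ωd = ωn√(1 - ζ²) = 17√(1 - 0.32²) = 16.11 rad/s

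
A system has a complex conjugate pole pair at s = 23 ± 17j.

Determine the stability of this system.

Real part of poles is 23 (> 0, right half-plane). Unstable.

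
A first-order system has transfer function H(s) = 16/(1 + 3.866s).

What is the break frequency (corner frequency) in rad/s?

Corner frequency = 1/τ = 1/3.866 = 0.259 rad/s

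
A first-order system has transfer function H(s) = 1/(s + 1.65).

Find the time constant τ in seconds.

For H(s) = 1/(s + 1/τ), the pole is at -1/τ = -1.65, so τ = 1/1.65 = 0.6061 s.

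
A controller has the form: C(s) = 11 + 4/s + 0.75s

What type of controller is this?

This is a Proportional-Integral-Derivative (PID) controller.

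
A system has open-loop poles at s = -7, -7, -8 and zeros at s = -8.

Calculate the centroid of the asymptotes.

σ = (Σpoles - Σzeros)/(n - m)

σ = (Σpoles - Σzeros)/(n - m) = (-22 - (-8))/(3 - 1) = -14/2 = -7.0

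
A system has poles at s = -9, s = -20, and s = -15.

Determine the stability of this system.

All poles are in the left half-plane. System is stable.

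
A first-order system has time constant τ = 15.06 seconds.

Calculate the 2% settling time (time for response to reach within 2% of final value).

For first-order system, 2% settling time ≈ 4τ = 4 × 15.06 = 60.24 s.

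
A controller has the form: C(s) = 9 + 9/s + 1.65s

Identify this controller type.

This is a Proportional-Integral-Derivative (PID) controller.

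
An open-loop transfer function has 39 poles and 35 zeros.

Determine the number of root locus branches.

Root locus has n branches where n = number of poles = 39.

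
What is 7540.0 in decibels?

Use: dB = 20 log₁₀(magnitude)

dB = 20 log₁₀(7540.0) = 77.5 dB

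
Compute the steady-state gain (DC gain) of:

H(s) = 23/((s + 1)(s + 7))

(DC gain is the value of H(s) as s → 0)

DC gain = H(0) = 23/(1 × 7) = 23/7 = 3.2857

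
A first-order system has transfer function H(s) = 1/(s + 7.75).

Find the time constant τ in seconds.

For H(s) = 1/(s + 1/τ), the pole is at -1/τ = -7.75, so τ = 1/7.75 = 0.1290 s.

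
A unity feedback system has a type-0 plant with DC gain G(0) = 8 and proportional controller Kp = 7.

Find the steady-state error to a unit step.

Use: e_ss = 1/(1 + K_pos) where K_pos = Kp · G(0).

K_pos = Kp · G(0) = 7 × 8 = 56. e_ss = 1/(1 + 56) = 0.0175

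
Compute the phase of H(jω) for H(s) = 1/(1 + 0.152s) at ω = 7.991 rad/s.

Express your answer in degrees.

Phase = -arctan(ωτ) = -arctan(7.991 × 0.152) = -50.5°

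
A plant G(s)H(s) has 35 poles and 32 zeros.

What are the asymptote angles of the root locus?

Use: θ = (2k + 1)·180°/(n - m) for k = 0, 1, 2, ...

n - m = 35 - 32 = 3. Angles: θk = (2k + 1)·180°/3 = 60°, 180°, 300°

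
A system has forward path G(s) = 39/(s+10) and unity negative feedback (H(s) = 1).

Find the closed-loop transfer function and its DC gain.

T(s) = G/(1+GH) = [39/(s+10)] / [1 + 39/(s+10)] = 39/(s+10+39) = 39/(s+49). DC gain = 39/49 = 0.7959.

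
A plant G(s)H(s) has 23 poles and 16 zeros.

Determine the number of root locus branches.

Root locus has n branches where n = number of poles = 23.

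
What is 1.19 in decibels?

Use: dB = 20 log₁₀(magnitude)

dB = 20 log₁₀(1.19) = 1.5 dB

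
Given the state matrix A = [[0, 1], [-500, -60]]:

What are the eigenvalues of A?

det(A - λI) = λ² - (-60)λ + 500 = (λ - (-50))(λ - (-10)). Eigenvalues: -50, -10.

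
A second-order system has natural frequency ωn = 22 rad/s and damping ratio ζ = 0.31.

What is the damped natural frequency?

ωd = ωn√(1 - ζ²) = 22√(1 - 0.31²) = 20.92 rad/s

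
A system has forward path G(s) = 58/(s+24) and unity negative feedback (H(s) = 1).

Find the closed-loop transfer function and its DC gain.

T(s) = G/(1+GH) = [58/(s+24)] / [1 + 58/(s+24)] = 58/(s+24+58) = 58/(s+82). DC gain = 58/82 = 0.7073.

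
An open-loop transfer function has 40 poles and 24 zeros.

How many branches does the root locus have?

Root locus has n branches where n = number of poles = 40.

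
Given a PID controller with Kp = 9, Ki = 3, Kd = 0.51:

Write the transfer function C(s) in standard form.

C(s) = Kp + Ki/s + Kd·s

Substituting values: C(s) = 9 + 3/s + 0.51s = (0.51s² + 9s + 3)/s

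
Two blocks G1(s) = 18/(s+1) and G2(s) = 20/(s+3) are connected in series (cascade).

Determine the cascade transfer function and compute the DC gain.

Series: multiply transfer functions. G_eq = 18/(s+1) × 20/(s+3) = 360/((s+1)(s+3)). DC gain = 360/(1×3) = 120.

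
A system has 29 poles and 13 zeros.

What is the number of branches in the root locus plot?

Root locus has n branches where n = number of poles = 29.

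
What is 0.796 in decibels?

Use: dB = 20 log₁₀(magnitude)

dB = 20 log₁₀(0.796) = -2.0 dB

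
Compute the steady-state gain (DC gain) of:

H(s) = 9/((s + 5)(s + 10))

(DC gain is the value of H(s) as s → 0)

DC gain = H(0) = 9/(5 × 10) = 9/50 = 0.18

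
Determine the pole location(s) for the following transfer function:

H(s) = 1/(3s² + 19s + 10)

Discriminant = 19² - 4×3×10 = 361 - 120 = 241 > 0, so two distinct real poles. Using quadratic formula: s = (-19 ± √241)/(2×3) = (-19 ± √241)/6, with √241 ≈ 15.5242. s₁ ≈ -0.5793, s₂ ≈ -5.7540. Poles: s₁ = -0.5793, s₂ = -5.7540.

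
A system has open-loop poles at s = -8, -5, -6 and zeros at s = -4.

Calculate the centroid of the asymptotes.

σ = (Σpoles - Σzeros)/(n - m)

σ = (Σpoles - Σzeros)/(n - m) = (-19 - (-4))/(3 - 1) = -15/2 = -7.5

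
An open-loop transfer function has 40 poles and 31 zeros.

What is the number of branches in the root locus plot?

Root locus has n branches where n = number of poles = 40.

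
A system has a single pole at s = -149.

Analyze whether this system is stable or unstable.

Pole at s = -149 is in the left half-plane. Stable.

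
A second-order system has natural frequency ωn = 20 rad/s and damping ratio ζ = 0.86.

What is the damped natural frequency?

ωd = ωn√(1 - ζ²) = 20√(1 - 0.86²) = 10.21 rad/s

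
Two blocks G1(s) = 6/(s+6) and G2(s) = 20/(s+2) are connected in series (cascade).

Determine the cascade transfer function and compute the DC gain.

Series: multiply transfer functions. G_eq = 6/(s+6) × 20/(s+2) = 120/((s+6)(s+2)). DC gain = 120/(6×2) = 10.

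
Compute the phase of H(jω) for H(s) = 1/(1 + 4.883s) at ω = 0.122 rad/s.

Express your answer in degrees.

Phase = -arctan(ωτ) = -arctan(0.122 × 4.883) = -30.8°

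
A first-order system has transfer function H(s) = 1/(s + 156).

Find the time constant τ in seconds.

For H(s) = 1/(s + 1/τ), the pole is at -1/τ = -156, so τ = 1/156 = 0.0064 s.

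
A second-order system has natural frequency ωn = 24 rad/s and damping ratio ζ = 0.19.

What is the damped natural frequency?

ωd = ωn√(1 - ζ²) = 24√(1 - 0.19²) = 23.56 rad/s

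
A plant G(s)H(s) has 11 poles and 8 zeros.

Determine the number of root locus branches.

Root locus has n branches where n = number of poles = 11.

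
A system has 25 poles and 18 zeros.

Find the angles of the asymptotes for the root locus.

n - m = 25 - 18 = 7. Angles: θk = (2k + 1)·180°/7 = 25.71°, 77.14°, 128.57°, 180°, 231.43°, 282.86°, 334.29°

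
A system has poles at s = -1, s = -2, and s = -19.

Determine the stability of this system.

All poles are in the left half-plane. System is stable.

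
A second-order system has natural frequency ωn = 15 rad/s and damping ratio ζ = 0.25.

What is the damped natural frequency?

ωd = ωn√(1 - ζ²) = 15√(1 - 0.25²) = 14.52 rad/s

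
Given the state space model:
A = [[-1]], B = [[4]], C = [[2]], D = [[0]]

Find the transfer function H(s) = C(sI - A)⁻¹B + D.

(sI - A)⁻¹ = 1/(s + 1). H(s) = 2 × 4/(s + 1) + 0 = 8/(s + 1).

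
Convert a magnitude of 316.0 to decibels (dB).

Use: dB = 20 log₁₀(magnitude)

dB = 20 log₁₀(316.0) = 50.0 dB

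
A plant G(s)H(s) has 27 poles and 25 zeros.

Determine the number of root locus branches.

Root locus has n branches where n = number of poles = 27.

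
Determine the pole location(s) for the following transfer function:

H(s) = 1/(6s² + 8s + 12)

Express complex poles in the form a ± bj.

Discriminant = 8² - 4×6×12 = 64 - 288 = -224 < 0, so the poles are a complex conjugate pair s = (-8 ± j√224)/(2×6). Real part = -8/(2×6) = -8/12 ≈ -0.6667; imaginary part = ±√224/(2×6) ≈ 1.2472. Poles: s = -0.6667 ± 1.2472j.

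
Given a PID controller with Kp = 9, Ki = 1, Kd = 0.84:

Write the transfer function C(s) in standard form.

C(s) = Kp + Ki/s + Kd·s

Substituting values: C(s) = 9 + 1/s + 0.84s = (0.84s² + 9s + 1)/s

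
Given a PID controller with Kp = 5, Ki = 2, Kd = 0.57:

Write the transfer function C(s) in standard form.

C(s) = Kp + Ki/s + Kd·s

Substituting values: C(s) = 5 + 2/s + 0.57s = (0.57s² + 5s + 2)/s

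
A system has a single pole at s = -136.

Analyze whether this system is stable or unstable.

Pole at s = -136 is in the left half-plane. Stable.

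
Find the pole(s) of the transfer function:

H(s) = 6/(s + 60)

Pole is where denominator = 0: s + 60 = 0, so s = -60.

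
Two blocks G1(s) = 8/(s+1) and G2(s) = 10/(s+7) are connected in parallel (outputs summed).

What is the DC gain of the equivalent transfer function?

Parallel: G_eq = G1 + G2. DC gain = G1(0) + G2(0) = 8/1 + 10/7 = 8 + 1.4286 = 9.4286.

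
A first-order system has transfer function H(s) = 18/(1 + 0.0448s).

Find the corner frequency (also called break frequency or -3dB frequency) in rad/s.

Corner frequency = 1/τ = 1/0.0448 = 22.321 rad/s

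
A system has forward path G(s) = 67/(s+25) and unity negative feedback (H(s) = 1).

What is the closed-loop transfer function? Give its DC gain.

T(s) = G/(1+GH) = [67/(s+25)] / [1 + 67/(s+25)] = 67/(s+25+67) = 67/(s+92). DC gain = 67/92 = 0.7283.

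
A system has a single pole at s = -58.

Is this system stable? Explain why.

Pole at s = -58 is in the left half-plane. Stable.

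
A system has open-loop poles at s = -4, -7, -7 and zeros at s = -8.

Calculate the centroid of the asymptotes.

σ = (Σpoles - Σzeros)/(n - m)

σ = (Σpoles - Σzeros)/(n - m) = (-18 - (-8))/(3 - 1) = -10/2 = -5.0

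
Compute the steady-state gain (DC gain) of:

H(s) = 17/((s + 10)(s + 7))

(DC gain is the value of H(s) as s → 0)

DC gain = H(0) = 17/(10 × 7) = 17/70 = 0.2429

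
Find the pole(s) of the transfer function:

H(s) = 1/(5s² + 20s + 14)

Discriminant = 20² - 4×5×14 = 400 - 280 = 120 > 0, so two distinct real poles. Using quadratic formula: s = (-20 ± √120)/(2×5) = (-20 ± √120)/10, with √120 ≈ 10.9545. s₁ ≈ -0.9046, s₂ ≈ -3.0954. Poles: s₁ = -0.9046, s₂ = -3.0954.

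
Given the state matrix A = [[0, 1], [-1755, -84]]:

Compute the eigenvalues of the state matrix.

det(A - λI) = λ² - (-84)λ + 1755 = (λ - (-39))(λ - (-45)). Eigenvalues: -39, -45.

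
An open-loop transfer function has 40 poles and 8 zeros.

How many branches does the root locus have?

Root locus has n branches where n = number of poles = 40.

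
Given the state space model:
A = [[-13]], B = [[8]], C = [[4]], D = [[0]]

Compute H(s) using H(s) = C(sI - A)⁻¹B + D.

(sI - A)⁻¹ = 1/(s + 13). H(s) = 4 × 8/(s + 13) + 0 = 32/(s + 13).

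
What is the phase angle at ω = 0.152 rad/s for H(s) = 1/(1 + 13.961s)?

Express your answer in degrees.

Phase = -arctan(ωτ) = -arctan(0.152 × 13.961) = -64.8°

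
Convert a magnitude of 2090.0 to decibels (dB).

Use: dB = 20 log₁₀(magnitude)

dB = 20 log₁₀(2090.0) = 66.4 dB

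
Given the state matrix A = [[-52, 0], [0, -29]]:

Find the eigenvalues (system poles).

For diagonal matrix, eigenvalues are diagonal entries: λ₁ = -52, λ₂ = -29.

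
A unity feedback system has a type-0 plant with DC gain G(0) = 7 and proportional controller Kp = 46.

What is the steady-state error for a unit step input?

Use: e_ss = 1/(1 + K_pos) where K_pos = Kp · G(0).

K_pos = Kp · G(0) = 46 × 7 = 322. e_ss = 1/(1 + 322) = 0.0031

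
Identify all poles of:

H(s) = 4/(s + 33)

Pole is where denominator = 0: s + 33 = 0, so s = -33.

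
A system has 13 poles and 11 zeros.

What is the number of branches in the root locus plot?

Root locus has n branches where n = number of poles = 13.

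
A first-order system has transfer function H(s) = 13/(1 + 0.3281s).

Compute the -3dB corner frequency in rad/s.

Corner frequency = 1/τ = 1/0.3281 = 3.048 rad/s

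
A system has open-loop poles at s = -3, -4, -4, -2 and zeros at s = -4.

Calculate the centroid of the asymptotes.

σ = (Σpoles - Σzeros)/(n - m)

σ = (Σpoles - Σzeros)/(n - m) = (-13 - (-4))/(4 - 1) = -9/3 = -3.0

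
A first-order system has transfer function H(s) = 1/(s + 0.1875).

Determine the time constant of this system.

For H(s) = 1/(s + 1/τ), the pole is at -1/τ = -0.1875, so τ = 1/0.1875 = 5.3333 s.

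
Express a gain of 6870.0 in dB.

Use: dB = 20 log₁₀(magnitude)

dB = 20 log₁₀(6870.0) = 76.7 dB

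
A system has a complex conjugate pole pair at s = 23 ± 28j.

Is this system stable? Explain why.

Real part of poles is 23 (> 0, right half-plane). Unstable.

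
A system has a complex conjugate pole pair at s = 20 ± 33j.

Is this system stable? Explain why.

Real part of poles is 20 (> 0, right half-plane). Unstable.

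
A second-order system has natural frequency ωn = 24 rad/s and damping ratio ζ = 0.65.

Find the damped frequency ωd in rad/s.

ωd = ωn√(1 - ζ²) = 24√(1 - 0.65²) = 18.24 rad/s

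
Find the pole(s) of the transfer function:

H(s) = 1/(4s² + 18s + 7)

Discriminant = 18² - 4×4×7 = 324 - 112 = 212 > 0, so two distinct real poles. Using quadratic formula: s = (-18 ± √212)/(2×4) = (-18 ± √212)/8, with √212 ≈ 14.5602. s₁ ≈ -0.4300, s₂ ≈ -4.0700. Poles: s₁ = -0.4300, s₂ = -4.0700.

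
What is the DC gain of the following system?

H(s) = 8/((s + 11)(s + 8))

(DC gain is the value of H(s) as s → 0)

DC gain = H(0) = 8/(11 × 8) = 8/88 = 0.0909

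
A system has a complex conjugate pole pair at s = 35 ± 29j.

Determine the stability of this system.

Real part of poles is 35 (> 0, right half-plane). Unstable.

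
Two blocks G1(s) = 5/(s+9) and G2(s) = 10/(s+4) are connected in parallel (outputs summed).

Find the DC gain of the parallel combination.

Parallel: G_eq = G1 + G2. DC gain = G1(0) + G2(0) = 5/9 + 10/4 = 0.5556 + 2.5 = 3.0556.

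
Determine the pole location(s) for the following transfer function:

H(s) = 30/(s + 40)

Pole is where denominator = 0: s + 40 = 0, so s = -40.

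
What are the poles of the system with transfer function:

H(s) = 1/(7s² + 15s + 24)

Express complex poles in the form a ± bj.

Discriminant = 15² - 4×7×24 = 225 - 672 = -447 < 0, so the poles are a complex conjugate pair s = (-15 ± j√447)/(2×7). Real part = -15/(2×7) = -15/14 ≈ -1.0714; imaginary part = ±√447/(2×7) ≈ 1.5102. Poles: s = -1.0714 ± 1.5102j.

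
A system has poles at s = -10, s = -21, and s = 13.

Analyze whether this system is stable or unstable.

Pole(s) at s = 13 are not in the left half-plane. System is unstable.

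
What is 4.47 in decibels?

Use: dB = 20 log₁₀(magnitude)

dB = 20 log₁₀(4.47) = 13.0 dB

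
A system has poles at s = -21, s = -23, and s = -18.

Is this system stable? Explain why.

All poles are in the left half-plane. System is stable.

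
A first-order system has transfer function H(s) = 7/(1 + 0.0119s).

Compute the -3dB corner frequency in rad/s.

Corner frequency = 1/τ = 1/0.0119 = 84.034 rad/s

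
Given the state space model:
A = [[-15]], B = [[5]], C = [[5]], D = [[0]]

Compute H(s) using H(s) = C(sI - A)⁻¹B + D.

(sI - A)⁻¹ = 1/(s + 15). H(s) = 5 × 5/(s + 15) + 0 = 25/(s + 15).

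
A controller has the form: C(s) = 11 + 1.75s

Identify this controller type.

This is a Proportional-Derivative (PD) controller.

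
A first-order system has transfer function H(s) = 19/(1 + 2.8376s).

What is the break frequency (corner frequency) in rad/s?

Corner frequency = 1/τ = 1/2.8376 = 0.352 rad/s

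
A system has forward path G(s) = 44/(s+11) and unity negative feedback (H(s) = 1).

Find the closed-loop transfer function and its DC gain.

T(s) = G/(1+GH) = [44/(s+11)] / [1 + 44/(s+11)] = 44/(s+11+44) = 44/(s+55). DC gain = 44/55 = 0.8.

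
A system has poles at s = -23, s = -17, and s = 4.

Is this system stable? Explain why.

Pole(s) at s = 4 are not in the left half-plane. System is unstable.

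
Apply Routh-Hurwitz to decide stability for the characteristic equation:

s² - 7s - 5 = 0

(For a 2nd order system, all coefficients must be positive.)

Coefficients: 1, -7, -5. b=-7, c=-5 not positive, so system is unstable.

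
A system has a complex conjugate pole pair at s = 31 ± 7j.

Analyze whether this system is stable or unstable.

Real part of poles is 31 (> 0, right half-plane). Unstable.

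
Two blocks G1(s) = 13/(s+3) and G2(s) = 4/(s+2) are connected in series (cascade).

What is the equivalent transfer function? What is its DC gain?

Series: multiply transfer functions. G_eq = 13/(s+3) × 4/(s+2) = 52/((s+3)(s+2)). DC gain = 52/(3×2) = 8.6667.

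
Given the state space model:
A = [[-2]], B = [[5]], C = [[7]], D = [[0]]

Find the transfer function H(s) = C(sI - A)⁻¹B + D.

(sI - A)⁻¹ = 1/(s + 2). H(s) = 7 × 5/(s + 2) + 0 = 35/(s + 2).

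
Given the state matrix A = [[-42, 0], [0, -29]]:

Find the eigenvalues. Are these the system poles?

For diagonal matrix, eigenvalues are diagonal entries: λ₁ = -42, λ₂ = -29. Eigenvalues of A = system poles.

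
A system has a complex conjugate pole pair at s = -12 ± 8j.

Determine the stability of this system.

Real part of poles is -12 (< 0, left half-plane). Stable.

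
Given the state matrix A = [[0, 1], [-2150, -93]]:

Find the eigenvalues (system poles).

det(A - λI) = λ² - (-93)λ + 2150 = (λ - (-50))(λ - (-43)). Eigenvalues: -50, -43.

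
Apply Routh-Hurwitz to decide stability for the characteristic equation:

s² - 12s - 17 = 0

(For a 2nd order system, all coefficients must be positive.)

Coefficients: 1, -12, -17. b=-12, c=-17 not positive, so system is unstable.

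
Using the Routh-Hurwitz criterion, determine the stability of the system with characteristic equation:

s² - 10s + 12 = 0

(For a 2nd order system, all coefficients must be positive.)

Coefficients: 1, -10, 12. b=-10 not positive, so system is unstable.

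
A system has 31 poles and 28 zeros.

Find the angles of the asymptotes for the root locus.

n - m = 31 - 28 = 3. Angles: θk = (2k + 1)·180°/3 = 60°, 180°, 300°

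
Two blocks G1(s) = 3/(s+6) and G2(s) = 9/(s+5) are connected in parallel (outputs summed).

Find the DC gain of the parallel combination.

Parallel: G_eq = G1 + G2. DC gain = G1(0) + G2(0) = 3/6 + 9/5 = 0.5 + 1.8 = 2.3.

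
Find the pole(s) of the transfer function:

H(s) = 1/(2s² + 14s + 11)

Discriminant = 14² - 4×2×11 = 196 - 88 = 108 > 0, so two distinct real poles. Using quadratic formula: s = (-14 ± √108)/(2×2) = (-14 ± √108)/4, with √108 ≈ 10.3923. s₁ ≈ -0.9019, s₂ ≈ -6.0981. Poles: s₁ = -0.9019, s₂ = -6.0981.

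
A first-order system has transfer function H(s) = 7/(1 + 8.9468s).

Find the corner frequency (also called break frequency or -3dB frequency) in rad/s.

Corner frequency = 1/τ = 1/8.9468 = 0.112 rad/s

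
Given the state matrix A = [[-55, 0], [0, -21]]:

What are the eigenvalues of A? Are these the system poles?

For diagonal matrix, eigenvalues are diagonal entries: λ₁ = -55, λ₂ = -21. Eigenvalues of A = system poles.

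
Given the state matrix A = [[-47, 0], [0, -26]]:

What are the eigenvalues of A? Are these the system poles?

For diagonal matrix, eigenvalues are diagonal entries: λ₁ = -47, λ₂ = -26. Eigenvalues of A = system poles.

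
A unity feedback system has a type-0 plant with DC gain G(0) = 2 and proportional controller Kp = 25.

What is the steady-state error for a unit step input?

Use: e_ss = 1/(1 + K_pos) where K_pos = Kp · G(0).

K_pos = Kp · G(0) = 25 × 2 = 50. e_ss = 1/(1 + 50) = 0.0196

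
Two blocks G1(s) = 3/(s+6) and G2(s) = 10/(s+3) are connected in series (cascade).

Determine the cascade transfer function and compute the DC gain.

Series: multiply transfer functions. G_eq = 3/(s+6) × 10/(s+3) = 30/((s+6)(s+3)). DC gain = 30/(6×3) = 1.6667.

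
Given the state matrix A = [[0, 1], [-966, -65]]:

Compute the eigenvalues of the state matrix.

det(A - λI) = λ² - (-65)λ + 966 = (λ - (-23))(λ - (-42)). Eigenvalues: -23, -42.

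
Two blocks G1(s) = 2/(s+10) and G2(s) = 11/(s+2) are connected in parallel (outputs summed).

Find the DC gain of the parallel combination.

Parallel: G_eq = G1 + G2. DC gain = G1(0) + G2(0) = 2/10 + 11/2 = 0.2 + 5.5 = 5.7.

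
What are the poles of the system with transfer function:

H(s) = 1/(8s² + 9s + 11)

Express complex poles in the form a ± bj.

Discriminant = 9² - 4×8×11 = 81 - 352 = -271 < 0, so the poles are a complex conjugate pair s = (-9 ± j√271)/(2×8). Real part = -9/(2×8) = -9/16 = -0.5625; imaginary part = ±√271/(2×8) ≈ 1.0289. Poles: s = -0.5625 ± 1.0289j.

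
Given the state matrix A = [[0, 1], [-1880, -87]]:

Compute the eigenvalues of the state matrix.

det(A - λI) = λ² - (-87)λ + 1880 = (λ - (-40))(λ - (-47)). Eigenvalues: -40, -47.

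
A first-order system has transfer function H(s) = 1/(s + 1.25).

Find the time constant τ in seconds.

For H(s) = 1/(s + 1/τ), the pole is at -1/τ = -1.25, so τ = 1/1.25 = 0.8 s.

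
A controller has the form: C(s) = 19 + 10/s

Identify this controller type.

This is a Proportional-Integral (PI) controller.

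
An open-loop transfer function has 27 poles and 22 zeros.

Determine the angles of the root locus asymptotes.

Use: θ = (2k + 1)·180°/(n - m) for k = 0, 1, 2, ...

n - m = 27 - 22 = 5. Angles: θk = (2k + 1)·180°/5 = 36°, 108°, 180°, 252°, 324°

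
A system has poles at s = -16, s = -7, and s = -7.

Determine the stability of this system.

All poles are in the left half-plane. System is stable.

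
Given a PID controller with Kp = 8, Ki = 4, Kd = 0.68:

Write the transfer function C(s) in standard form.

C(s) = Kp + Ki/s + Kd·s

Substituting values: C(s) = 8 + 4/s + 0.68s = (0.68s² + 8s + 4)/s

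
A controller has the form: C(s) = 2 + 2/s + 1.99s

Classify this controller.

This is a Proportional-Integral-Derivative (PID) controller.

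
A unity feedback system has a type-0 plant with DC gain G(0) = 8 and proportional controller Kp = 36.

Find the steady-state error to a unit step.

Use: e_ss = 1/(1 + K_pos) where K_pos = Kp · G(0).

K_pos = Kp · G(0) = 36 × 8 = 288. e_ss = 1/(1 + 288) = 0.0035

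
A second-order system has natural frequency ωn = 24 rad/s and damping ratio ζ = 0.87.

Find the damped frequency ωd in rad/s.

ωd = ωn√(1 - ζ²) = 24√(1 - 0.87²) = 11.83 rad/s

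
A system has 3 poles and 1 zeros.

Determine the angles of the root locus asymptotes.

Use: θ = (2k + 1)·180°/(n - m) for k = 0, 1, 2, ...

n - m = 3 - 1 = 2. Angles: θk = (2k + 1)·180°/2 = 90°, 270°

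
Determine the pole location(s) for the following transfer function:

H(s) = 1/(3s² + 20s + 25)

Discriminant = 20² - 4×3×25 = 400 - 300 = 100 > 0, so two distinct real poles. Using quadratic formula: s = (-20 ± √100)/(2×3) = (-20 ± √100)/6, with √100 = 10. s₁ = -10/6 ≈ -1.6667, s₂ = -30/6 = -5. Poles: s₁ = -1.6667, s₂ = -5.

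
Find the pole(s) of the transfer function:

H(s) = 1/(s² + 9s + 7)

Discriminant = 9² - 4×1×7 = 81 - 28 = 53 > 0, so two distinct real poles. Using quadratic formula: s = (-9 ± √53)/(2×1) = (-9 ± √53)/2, with √53 ≈ 7.2801. s₁ ≈ -0.8599, s₂ ≈ -8.1401. Poles: s₁ = -0.8599, s₂ = -8.1401.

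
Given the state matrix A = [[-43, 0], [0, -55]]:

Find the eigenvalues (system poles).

For diagonal matrix, eigenvalues are diagonal entries: λ₁ = -43, λ₂ = -55.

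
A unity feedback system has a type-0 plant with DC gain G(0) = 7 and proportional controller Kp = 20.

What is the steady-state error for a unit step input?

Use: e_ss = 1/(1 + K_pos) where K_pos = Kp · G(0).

K_pos = Kp · G(0) = 20 × 7 = 140. e_ss = 1/(1 + 140) = 0.0071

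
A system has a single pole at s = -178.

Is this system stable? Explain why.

Pole at s = -178 is in the left half-plane. Stable.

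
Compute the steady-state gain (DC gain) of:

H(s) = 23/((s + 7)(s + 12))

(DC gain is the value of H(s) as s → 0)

DC gain = H(0) = 23/(7 × 12) = 23/84 = 0.2738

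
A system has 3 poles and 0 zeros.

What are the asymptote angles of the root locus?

n - m = 3 - 0 = 3. Angles: θk = (2k + 1)·180°/3 = 60°, 180°, 300°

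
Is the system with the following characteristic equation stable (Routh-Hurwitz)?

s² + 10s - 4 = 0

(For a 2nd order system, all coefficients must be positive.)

Coefficients: 1, 10, -4. c=-4 not positive, so system is unstable.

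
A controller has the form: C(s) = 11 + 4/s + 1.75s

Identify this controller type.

This is a Proportional-Integral-Derivative (PID) controller.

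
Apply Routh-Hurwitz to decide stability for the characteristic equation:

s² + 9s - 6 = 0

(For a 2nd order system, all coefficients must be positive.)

Coefficients: 1, 9, -6. c=-6 not positive, so system is unstable.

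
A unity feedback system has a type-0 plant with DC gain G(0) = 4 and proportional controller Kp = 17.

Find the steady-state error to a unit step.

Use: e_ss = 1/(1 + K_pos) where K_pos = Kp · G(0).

K_pos = Kp · G(0) = 17 × 4 = 68. e_ss = 1/(1 + 68) = 0.0145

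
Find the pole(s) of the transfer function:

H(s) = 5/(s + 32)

Pole is where denominator = 0: s + 32 = 0, so s = -32.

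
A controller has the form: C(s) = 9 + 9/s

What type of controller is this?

This is a Proportional-Integral (PI) controller.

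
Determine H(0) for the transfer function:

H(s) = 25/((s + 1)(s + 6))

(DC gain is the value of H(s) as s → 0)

DC gain = H(0) = 25/(1 × 6) = 25/6 = 4.1667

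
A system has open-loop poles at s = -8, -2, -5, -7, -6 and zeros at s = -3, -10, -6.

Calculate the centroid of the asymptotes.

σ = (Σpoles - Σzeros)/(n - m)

σ = (Σpoles - Σzeros)/(n - m) = (-28 - (-19))/(5 - 3) = -9/2 = -4.5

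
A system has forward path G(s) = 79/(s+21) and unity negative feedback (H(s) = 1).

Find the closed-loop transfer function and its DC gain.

T(s) = G/(1+GH) = [79/(s+21)] / [1 + 79/(s+21)] = 79/(s+21+79) = 79/(s+100). DC gain = 79/100 = 0.79.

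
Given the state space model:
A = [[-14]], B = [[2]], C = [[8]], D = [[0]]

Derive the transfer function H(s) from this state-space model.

(sI - A)⁻¹ = 1/(s + 14). H(s) = 8 × 2/(s + 14) + 0 = 16/(s + 14).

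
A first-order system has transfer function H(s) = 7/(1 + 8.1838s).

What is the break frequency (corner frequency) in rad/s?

Corner frequency = 1/τ = 1/8.1838 = 0.122 rad/s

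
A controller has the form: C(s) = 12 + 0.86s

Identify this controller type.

This is a Proportional-Derivative (PD) controller.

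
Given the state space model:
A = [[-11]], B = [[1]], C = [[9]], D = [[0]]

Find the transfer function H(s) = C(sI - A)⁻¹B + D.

(sI - A)⁻¹ = 1/(s + 11). H(s) = 9 × 1/(s + 11) + 0 = 9/(s + 11).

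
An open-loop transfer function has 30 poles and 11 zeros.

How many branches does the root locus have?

Root locus has n branches where n = number of poles = 30.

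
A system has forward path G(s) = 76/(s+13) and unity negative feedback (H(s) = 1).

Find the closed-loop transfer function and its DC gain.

T(s) = G/(1+GH) = [76/(s+13)] / [1 + 76/(s+13)] = 76/(s+13+76) = 76/(s+89). DC gain = 76/89 = 0.8539.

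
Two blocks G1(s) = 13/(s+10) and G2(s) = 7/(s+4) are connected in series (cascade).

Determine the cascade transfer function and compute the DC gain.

Series: multiply transfer functions. G_eq = 13/(s+10) × 7/(s+4) = 91/((s+10)(s+4)). DC gain = 91/(10×4) = 2.275.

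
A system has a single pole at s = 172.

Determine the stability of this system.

Pole at s = 172 is in the right half-plane. Unstable.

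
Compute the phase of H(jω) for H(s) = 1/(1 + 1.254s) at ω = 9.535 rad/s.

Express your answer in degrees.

Phase = -arctan(ωτ) = -arctan(9.535 × 1.254) = -85.2°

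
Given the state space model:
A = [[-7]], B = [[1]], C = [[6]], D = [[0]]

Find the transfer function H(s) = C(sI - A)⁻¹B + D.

(sI - A)⁻¹ = 1/(s + 7). H(s) = 6 × 1/(s + 7) + 0 = 6/(s + 7).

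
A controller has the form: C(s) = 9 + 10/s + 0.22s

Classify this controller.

This is a Proportional-Integral-Derivative (PID) controller.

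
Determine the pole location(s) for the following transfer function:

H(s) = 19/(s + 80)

Pole is where denominator = 0: s + 80 = 0, so s = -80.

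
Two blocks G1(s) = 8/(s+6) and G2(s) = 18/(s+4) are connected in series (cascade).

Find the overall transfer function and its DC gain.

Series: multiply transfer functions. G_eq = 8/(s+6) × 18/(s+4) = 144/((s+6)(s+4)). DC gain = 144/(6×4) = 6.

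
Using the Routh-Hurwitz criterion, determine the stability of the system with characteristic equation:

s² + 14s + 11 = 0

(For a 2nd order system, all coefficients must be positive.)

Coefficients: 1, 14, 11. All positive, so system is stable.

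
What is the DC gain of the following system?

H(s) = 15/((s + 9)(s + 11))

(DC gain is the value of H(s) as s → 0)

DC gain = H(0) = 15/(9 × 11) = 15/99 = 0.1515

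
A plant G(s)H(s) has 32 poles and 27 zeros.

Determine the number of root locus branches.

Root locus has n branches where n = number of poles = 32.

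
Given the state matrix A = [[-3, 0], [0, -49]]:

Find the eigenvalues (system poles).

For diagonal matrix, eigenvalues are diagonal entries: λ₁ = -3, λ₂ = -49.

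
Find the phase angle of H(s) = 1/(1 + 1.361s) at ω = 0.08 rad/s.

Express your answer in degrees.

Phase = -arctan(ωτ) = -arctan(0.08 × 1.361) = -6.2°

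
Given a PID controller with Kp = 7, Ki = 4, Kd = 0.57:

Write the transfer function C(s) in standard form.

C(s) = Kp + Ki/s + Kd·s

Substituting values: C(s) = 7 + 4/s + 0.57s = (0.57s² + 7s + 4)/s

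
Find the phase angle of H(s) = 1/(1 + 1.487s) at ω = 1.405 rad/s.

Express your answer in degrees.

Phase = -arctan(ωτ) = -arctan(1.405 × 1.487) = -64.4°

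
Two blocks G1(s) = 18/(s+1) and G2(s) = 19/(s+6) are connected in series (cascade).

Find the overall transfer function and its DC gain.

Series: multiply transfer functions. G_eq = 18/(s+1) × 19/(s+6) = 342/((s+1)(s+6)). DC gain = 342/(1×6) = 57.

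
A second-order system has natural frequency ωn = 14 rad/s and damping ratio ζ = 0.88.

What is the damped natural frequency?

ωd = ωn√(1 - ζ²) = 14√(1 - 0.88²) = 6.65 rad/s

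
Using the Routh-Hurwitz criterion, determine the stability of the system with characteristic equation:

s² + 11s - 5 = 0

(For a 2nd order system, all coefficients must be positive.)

Coefficients: 1, 11, -5. c=-5 not positive, so system is unstable.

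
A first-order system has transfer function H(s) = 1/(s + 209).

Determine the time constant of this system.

For H(s) = 1/(s + 1/τ), the pole is at -1/τ = -209, so τ = 1/209 = 0.0048 s.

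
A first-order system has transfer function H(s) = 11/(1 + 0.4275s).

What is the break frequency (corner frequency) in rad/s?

Corner frequency = 1/τ = 1/0.4275 = 2.339 rad/s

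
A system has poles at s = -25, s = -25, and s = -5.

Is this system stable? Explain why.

All poles are in the left half-plane. System is stable.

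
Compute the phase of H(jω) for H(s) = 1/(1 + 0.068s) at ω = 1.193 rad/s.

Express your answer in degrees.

Phase = -arctan(ωτ) = -arctan(1.193 × 0.068) = -4.6°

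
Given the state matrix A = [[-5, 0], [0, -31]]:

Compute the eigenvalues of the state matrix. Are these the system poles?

For diagonal matrix, eigenvalues are diagonal entries: λ₁ = -5, λ₂ = -31. Eigenvalues of A = system poles.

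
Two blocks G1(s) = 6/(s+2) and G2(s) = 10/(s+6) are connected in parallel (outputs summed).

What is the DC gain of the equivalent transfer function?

Parallel: G_eq = G1 + G2. DC gain = G1(0) + G2(0) = 6/2 + 10/6 = 3 + 1.6667 = 4.6667.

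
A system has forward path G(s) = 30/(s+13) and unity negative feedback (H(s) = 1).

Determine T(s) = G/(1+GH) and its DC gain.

T(s) = G/(1+GH) = [30/(s+13)] / [1 + 30/(s+13)] = 30/(s+13+30) = 30/(s+43). DC gain = 30/43 = 0.6977.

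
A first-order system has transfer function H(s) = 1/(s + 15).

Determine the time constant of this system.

For H(s) = 1/(s + 1/τ), the pole is at -1/τ = -15, so τ = 1/15 = 0.0667 s.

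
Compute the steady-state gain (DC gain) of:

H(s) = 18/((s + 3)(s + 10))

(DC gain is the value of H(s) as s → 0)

DC gain = H(0) = 18/(3 × 10) = 18/30 = 0.6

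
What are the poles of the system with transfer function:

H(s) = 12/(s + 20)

Pole is where denominator = 0: s + 20 = 0, so s = -20.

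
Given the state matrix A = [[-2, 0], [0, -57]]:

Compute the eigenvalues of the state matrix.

For diagonal matrix, eigenvalues are diagonal entries: λ₁ = -2, λ₂ = -57.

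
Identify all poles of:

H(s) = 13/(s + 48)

Pole is where denominator = 0: s + 48 = 0, so s = -48.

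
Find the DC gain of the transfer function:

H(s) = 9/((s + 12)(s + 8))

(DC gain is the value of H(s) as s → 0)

DC gain = H(0) = 9/(12 × 8) = 9/96 = 0.09375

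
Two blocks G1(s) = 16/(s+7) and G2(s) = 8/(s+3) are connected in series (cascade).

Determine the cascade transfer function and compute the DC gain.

Series: multiply transfer functions. G_eq = 16/(s+7) × 8/(s+3) = 128/((s+7)(s+3)). DC gain = 128/(7×3) = 6.0952.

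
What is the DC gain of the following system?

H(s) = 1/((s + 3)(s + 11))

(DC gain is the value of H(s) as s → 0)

DC gain = H(0) = 1/(3 × 11) = 1/33 = 0.0303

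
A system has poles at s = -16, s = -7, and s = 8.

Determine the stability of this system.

Pole(s) at s = 8 are not in the left half-plane. System is unstable.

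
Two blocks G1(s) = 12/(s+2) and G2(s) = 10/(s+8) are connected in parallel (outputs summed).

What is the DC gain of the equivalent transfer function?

Parallel: G_eq = G1 + G2. DC gain = G1(0) + G2(0) = 12/2 + 10/8 = 6 + 1.25 = 7.25.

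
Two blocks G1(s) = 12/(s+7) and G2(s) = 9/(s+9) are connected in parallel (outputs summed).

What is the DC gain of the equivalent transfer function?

Parallel: G_eq = G1 + G2. DC gain = G1(0) + G2(0) = 12/7 + 9/9 = 1.7143 + 1 = 2.7143.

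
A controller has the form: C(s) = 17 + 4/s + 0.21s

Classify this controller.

This is a Proportional-Integral-Derivative (PID) controller.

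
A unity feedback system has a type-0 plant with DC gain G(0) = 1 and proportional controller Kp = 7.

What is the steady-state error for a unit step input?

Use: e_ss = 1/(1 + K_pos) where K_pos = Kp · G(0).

K_pos = Kp · G(0) = 7 × 1 = 7. e_ss = 1/(1 + 7) = 0.125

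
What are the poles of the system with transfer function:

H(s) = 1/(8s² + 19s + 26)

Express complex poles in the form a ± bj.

Discriminant = 19² - 4×8×26 = 361 - 832 = -471 < 0, so the poles are a complex conjugate pair s = (-19 ± j√471)/(2×8). Real part = -19/(2×8) = -19/16 = -1.1875; imaginary part = ±√471/(2×8) ≈ 1.3564. Poles: s = -1.1875 ± 1.3564j.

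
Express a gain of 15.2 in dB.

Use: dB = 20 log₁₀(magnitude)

dB = 20 log₁₀(15.2) = 23.6 dB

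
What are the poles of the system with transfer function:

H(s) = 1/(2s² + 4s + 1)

Discriminant = 4² - 4×2×1 = 16 - 8 = 8 > 0, so two distinct real poles. Using quadratic formula: s = (-4 ± √8)/(2×2) = (-4 ± √8)/4, with √8 ≈ 2.8284. s₁ ≈ -0.2929, s₂ ≈ -1.7071. Poles: s₁ = -0.2929, s₂ = -1.7071.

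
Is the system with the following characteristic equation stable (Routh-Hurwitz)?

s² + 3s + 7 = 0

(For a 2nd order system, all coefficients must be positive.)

Coefficients: 1, 3, 7. All positive, so system is stable.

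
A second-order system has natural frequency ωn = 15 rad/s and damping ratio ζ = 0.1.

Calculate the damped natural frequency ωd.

ωd = ωn√(1 - ζ²) = 15√(1 - 0.1²) = 14.92 rad/s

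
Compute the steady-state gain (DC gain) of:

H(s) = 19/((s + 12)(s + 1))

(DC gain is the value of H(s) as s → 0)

DC gain = H(0) = 19/(12 × 1) = 19/12 = 1.5833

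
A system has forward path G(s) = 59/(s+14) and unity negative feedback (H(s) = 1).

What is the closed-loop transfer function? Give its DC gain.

T(s) = G/(1+GH) = [59/(s+14)] / [1 + 59/(s+14)] = 59/(s+14+59) = 59/(s+73). DC gain = 59/73 = 0.8082.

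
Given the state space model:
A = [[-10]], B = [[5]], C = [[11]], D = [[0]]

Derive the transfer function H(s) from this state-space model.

(sI - A)⁻¹ = 1/(s + 10). H(s) = 11 × 5/(s + 10) + 0 = 55/(s + 10).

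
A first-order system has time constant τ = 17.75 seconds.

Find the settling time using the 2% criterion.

For first-order system, 2% settling time ≈ 4τ = 4 × 17.75 = 71.0 s.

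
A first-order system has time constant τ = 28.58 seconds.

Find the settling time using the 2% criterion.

For first-order system, 2% settling time ≈ 4τ = 4 × 28.58 = 114.32 s.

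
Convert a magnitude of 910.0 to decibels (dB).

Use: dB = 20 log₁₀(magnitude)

dB = 20 log₁₀(910.0) = 59.2 dB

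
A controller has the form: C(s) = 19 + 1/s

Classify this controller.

This is a Proportional-Integral (PI) controller.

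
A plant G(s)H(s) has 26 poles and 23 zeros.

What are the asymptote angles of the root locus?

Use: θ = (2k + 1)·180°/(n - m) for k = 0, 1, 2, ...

n - m = 26 - 23 = 3. Angles: θk = (2k + 1)·180°/3 = 60°, 180°, 300°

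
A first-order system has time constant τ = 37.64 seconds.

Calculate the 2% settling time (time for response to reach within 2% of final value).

For first-order system, 2% settling time ≈ 4τ = 4 × 37.64 = 150.56 s.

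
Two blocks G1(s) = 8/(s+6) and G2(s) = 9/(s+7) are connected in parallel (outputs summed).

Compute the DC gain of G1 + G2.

Parallel: G_eq = G1 + G2. DC gain = G1(0) + G2(0) = 8/6 + 9/7 = 1.3333 + 1.2857 = 2.6190.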